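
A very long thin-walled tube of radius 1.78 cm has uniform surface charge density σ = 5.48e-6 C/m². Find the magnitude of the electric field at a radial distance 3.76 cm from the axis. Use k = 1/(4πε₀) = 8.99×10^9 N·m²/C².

|E| = 2.93×10^5 N/C

Coaxial Gaussian cylinder, radius r = 3.76 cm, length L (r > 1.78 cm).
The whole shell is enclosed: λ_enc = σ·2πR = (5.48×10^-6)·2π·(0.0178) = 6.129×10^-7 C/m.
Since E is radial and uniform over the curved surface, Φ = E·2πrL = Q_enc/ε₀ = λ_enc L/ε₀.
E = 2k|λ_enc|/r = 2(8.99×10^9)(6.129×10^-7)/(0.0376) = 2.93×10^5 N/C.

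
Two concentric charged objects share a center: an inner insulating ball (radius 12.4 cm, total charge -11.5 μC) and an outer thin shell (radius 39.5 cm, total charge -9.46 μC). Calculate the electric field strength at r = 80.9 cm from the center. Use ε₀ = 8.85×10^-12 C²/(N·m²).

2.88×10^5 N/C

Symmetry ⇒ E = E(r) r̂. Gaussian sphere of radius r = 80.9 cm (r > 39.5 cm, enclosing both).
Q_enc = (-11.5 μC) + (-9.46 μC) = -2.096×10^-5 C.
Gauss's law: E·4πr² = Q_enc/ε₀.
E = |Q_enc|/(4πε₀r²) = (2.096×10^-5)/(4π·8.85×10^-12·(0.809)²) = 2.88×10^5 N/C.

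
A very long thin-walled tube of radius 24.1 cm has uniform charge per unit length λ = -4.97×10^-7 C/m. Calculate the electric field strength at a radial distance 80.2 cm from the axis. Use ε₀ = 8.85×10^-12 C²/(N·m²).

1.11×10^4 N/C

Take a coaxial cylindrical Gaussian surface of radius r = 80.2 cm and length L (r > 24.1 cm).
The full line charge is enclosed: λ_enc = -4.97×10^-7 C/m.
Since E is radial and uniform over the curved surface, Φ = E·2πrL = Q_enc/ε₀ = λ_enc L/ε₀.
E = |λ_enc|/(2πε₀r) = (4.97e-7)/(2π·8.85×10^-12·0.802) = 1.11e4 N/C.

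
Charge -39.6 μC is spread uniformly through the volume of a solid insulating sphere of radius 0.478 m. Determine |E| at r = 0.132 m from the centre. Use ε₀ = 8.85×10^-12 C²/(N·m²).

|E| = 4.30×10^5 N/C

Use a concentric Gaussian sphere at r = 0.132 m (r < R).
Only the charge within r is enclosed: Q_enc = Q·(r/R)³ = (-39.6 μC)·(0.132 m/0.478 m)³ = -8.339e-7 C.
Gauss's law: E·4πr² = Q_enc/ε₀.
E = |Q_enc|/(4πε₀r²) = (8.339e-7)/(4π·8.85×10^-12·(0.132)²) = 4.30e5 N/C.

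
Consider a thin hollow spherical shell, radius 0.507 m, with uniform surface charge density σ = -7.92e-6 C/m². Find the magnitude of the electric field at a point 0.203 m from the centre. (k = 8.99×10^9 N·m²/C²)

Symmetry ⇒ E = E(r) r̂. Gaussian sphere of radius r = 0.203 m (inside the shell, r < 0.507 m).
All the charge is outside the Gaussian surface: Q_enc = 0, hence E = 0 everywhere inside the shell.

E = 0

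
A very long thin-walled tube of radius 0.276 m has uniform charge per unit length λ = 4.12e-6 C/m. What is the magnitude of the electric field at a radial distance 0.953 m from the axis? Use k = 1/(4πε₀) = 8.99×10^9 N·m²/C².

By cylindrical symmetry E is radial; use a coaxial Gaussian cylinder of radius 0.953 m and length L (r > 0.276 m).
The full line charge is enclosed: λ_enc = 4.12×10^-6 C/m.
Gauss's law: E·2πrL = λ_enc L/ε₀.
E = 2k|λ_enc|/r = 2(8.99×10^9)(4.12×10^-6)/(0.953) = 7.77e4 N/C.

|E| = 7.77×10^4 N/C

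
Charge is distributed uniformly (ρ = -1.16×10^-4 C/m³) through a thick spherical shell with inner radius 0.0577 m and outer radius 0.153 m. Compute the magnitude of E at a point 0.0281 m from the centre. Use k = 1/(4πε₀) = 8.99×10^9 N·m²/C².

E = 0

Use a concentric Gaussian sphere at r = 0.0281 m (r < 0.0577 m, inside the empty cavity).
No charge is enclosed, so by Gauss's law E·4πr² = 0 ⇒ E = 0.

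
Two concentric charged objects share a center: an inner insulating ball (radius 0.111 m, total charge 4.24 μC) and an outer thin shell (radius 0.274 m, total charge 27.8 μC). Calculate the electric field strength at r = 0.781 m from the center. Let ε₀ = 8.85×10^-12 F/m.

By spherical symmetry E is radial; choose a Gaussian sphere of radius r = 0.781 m (r > 0.274 m, enclosing both).
Q_enc = (4.24 μC) + (27.8 μC) = 3.204e-5 C.
Gauss's law: E·4πr² = Q_enc/ε₀.
E = |Q_enc|/(4πε₀r²) = (3.204e-5)/(4π·8.85×10^-12·(0.781)²) = 4.72×10^5 N/C.

|E| = 4.72×10^5 N/C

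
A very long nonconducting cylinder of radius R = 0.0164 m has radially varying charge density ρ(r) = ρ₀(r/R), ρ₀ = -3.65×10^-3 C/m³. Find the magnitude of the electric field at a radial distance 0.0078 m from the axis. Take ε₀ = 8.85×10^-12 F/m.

Take a coaxial cylindrical Gaussian surface of radius r = 0.0078 m and length L (r < R).
λ_enc = ∫₀^r ρ(r')·2πr' dr' = (2πρ₀/R)·r^3/3 = -2.212×10^-7 C/m.
By Gauss's law (flux through the curved wall only), E·2πrL = λ_enc L/ε₀.
E = |λ_enc|/(2πε₀r) = (2.212×10^-7)/(2π·8.85×10^-12·0.0078) = 5.10×10^5 N/C.

E ≈ 5.10×10^5 N/C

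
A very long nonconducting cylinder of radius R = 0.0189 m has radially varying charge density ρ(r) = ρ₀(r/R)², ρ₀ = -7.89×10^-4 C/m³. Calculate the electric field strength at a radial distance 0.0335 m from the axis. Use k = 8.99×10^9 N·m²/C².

Take a coaxial cylindrical Gaussian surface of radius r = 0.0335 m and length L (r > R, full charge per length enclosed).
λ_enc = 2π ∫₀^R ρ₀(r'/R)^2 r' dr' = 2πρ₀R²/4 = -4.427×10^-7 C/m.
Applying ∮E·dA = Q_enc/ε₀ with the end caps contributing no flux:
E = 2k|λ_enc|/r = 2(8.99×10^9)(4.427e-7)/(0.0335) = 2.38e5 N/C.

|E| = 2.38e5 N/C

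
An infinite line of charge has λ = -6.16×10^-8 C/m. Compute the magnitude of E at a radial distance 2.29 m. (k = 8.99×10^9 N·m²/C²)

|E| = 484 N/C

Coaxial Gaussian cylinder, radius r = 2.29 m, length L.
Q_enc = λL, so λ_enc = -6.16e-8 C/m.
By Gauss's law (flux through the curved wall only), E·2πrL = λ_enc L/ε₀.
E = 2k|λ_enc|/r = 2(8.99×10^9)(6.16×10^-8)/(2.29) = 484 N/C.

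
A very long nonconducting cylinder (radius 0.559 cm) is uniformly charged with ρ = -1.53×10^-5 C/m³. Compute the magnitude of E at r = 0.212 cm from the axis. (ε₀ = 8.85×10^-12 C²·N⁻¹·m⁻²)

E = 1.83×10^3 V/m

Choose a coaxial cylinder of radius r = 0.212 cm (arbitrary length L) as the Gaussian surface (r < R).
Enclosed charge per unit length: λ_enc = ρ·πr² = (-1.53×10^-5)π(0.00212)² = -2.16e-10 C/m.
Applying ∮E·dA = Q_enc/ε₀ with the end caps contributing no flux:
E = |λ_enc|/(2πε₀r) = (2.16e-10)/(2π·8.85×10^-12·0.00212) = 1.83e3 N/C.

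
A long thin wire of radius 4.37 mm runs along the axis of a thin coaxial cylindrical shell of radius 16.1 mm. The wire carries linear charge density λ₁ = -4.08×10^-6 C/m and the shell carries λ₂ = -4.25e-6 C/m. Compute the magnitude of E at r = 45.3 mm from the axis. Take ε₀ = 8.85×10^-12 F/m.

3.31×10^6 N/C

Choose a coaxial cylinder of radius r = 45.3 mm (arbitrary length L) as the Gaussian surface (r > 16.1 mm, enclosing both).
λ_enc = λ₁ + λ₂ = (-4.08e-6) + (-4.25e-6) = -8.33×10^-6 C/m.
Since E is radial and uniform over the curved surface, Φ = E·2πrL = Q_enc/ε₀ = λ_enc L/ε₀.
E = |λ_enc|/(2πε₀r) = (8.33e-6)/(2π·8.85×10^-12·0.0453) = 3.31×10^6 N/C.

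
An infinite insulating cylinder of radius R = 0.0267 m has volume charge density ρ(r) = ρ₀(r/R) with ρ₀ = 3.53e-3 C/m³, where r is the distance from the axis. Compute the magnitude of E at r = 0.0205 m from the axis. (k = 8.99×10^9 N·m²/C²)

Coaxial Gaussian cylinder, radius r = 0.0205 m, length L (r < R).
Integrating ρ over the cross-section to radius r: λ_enc = (2πρ₀/R) ∫₀^r r'^2 dr' = 2πρ₀ r^3/(3·R) = 2.386×10^-6 C/m.
Gauss's law: E·2πrL = λ_enc L/ε₀.
E = 2k|λ_enc|/r = 2(8.99×10^9)(2.386×10^-6)/(0.0205) = 2.09e6 N/C.

E ≈ 2.09×10^6 N/C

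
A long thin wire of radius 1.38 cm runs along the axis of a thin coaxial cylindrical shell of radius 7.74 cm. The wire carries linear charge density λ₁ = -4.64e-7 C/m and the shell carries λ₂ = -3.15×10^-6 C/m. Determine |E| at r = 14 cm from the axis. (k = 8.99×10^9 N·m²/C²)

Take a coaxial cylindrical Gaussian surface of radius r = 14 cm and length L (r > 7.74 cm, enclosing both).
λ_enc = λ₁ + λ₂ = (-4.64×10^-7) + (-3.15e-6) = -3.614×10^-6 C/m.
Gauss's law: E·2πrL = λ_enc L/ε₀.
E = 2k|λ_enc|/r = 2(8.99×10^9)(3.614e-6)/(0.14) = 4.64e5 N/C.

E = 4.64e5 N/C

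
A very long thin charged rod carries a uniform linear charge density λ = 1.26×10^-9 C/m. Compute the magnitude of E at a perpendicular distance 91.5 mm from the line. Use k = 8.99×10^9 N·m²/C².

E ≈ 248 N/C

Choose a coaxial cylinder of radius r = 91.5 mm (arbitrary length L) as the Gaussian surface.
Q_enc = λL, so λ_enc = 1.26×10^-9 C/m.
Applying ∮E·dA = Q_enc/ε₀ with the end caps contributing no flux:
E = 2k|λ_enc|/r = 2(8.99×10^9)(1.26e-9)/(0.0915) = 248 N/C.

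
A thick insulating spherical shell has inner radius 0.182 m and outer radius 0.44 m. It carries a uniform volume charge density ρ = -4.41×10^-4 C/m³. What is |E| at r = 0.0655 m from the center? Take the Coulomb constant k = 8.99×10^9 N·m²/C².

E = 0 (no enclosed charge)

Symmetry ⇒ E = E(r) r̂. Gaussian sphere of radius r = 0.0655 m (r < 0.182 m, inside the empty cavity).
No charge is enclosed, so by Gauss's law E·4πr² = 0 ⇒ E = 0.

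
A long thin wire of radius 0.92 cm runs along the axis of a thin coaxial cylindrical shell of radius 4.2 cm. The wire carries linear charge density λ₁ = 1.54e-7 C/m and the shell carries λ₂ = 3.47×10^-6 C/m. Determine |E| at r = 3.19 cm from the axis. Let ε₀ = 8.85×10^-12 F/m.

|E| ≈ 8.68×10^4 V/m

By cylindrical symmetry E is radial; use a coaxial Gaussian cylinder of radius 3.19 cm and length L (between the conductors, 0.92 cm < r < 4.2 cm).
The shell at 4.2 cm lies outside the Gaussian surface, so λ_enc = λ₁ = 1.54×10^-7 C/m.
Gauss's law: E·2πrL = λ_enc L/ε₀.
E = |λ_enc|/(2πε₀r) = (1.54×10^-7)/(2π·8.85×10^-12·0.0319) = 8.68×10^4 N/C.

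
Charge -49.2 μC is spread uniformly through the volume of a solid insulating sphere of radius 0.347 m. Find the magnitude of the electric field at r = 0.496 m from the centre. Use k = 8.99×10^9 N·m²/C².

Symmetry ⇒ E = E(r) r̂. Gaussian sphere of radius r = 0.496 m (r > R, so the entire charge is enclosed).
Q_enc = -49.2 μC = -4.92×10^-5 C.
Gauss's law: E·4πr² = Q_enc/ε₀.
E = k|Q_enc|/r² = (8.99×10^9)(4.92×10^-5)/(0.496)² = 1.80×10^6 N/C.

|E| ≈ 1.80×10^6 N/C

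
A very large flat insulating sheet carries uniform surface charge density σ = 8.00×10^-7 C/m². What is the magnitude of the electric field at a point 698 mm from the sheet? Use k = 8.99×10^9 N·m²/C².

Choose a cylindrical pillbox piercing the sheet, end faces (area A) parallel to it.
Flux Φ = 2EA and Q_enc = σA, so 2EA = σA/ε₀ ⇒ E = |σ|/(2ε₀), independent of distance.
E = 2πk|σ| = 2π(8.99×10^9)(8.00×10^-7) = 4.52×10^4 N/C.

E ≈ 4.52×10^4 N/C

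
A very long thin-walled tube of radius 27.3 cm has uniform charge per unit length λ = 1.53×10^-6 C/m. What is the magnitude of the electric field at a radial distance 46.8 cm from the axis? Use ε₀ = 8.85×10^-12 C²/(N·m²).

|E| ≈ 5.88×10^4 V/m

Choose a coaxial cylinder of radius r = 46.8 cm (arbitrary length L) as the Gaussian surface (r > 27.3 cm).
The full line charge is enclosed: λ_enc = 1.53e-6 C/m.
Applying ∮E·dA = Q_enc/ε₀ with the end caps contributing no flux:
E = |λ_enc|/(2πε₀r) = (1.53e-6)/(2π·8.85×10^-12·0.468) = 5.88×10^4 N/C.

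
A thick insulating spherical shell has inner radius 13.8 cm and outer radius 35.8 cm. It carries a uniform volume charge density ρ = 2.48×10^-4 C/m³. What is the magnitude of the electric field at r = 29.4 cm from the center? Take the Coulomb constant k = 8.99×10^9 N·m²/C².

E = 2.46e6 N/C

Take a concentric spherical Gaussian surface of radius r = 29.4 cm (within the shell material, 13.8 cm < r < 35.8 cm).
Only the shell between 13.8 cm and r is enclosed: Q_enc = ρ·(4π/3)(r³ − a³) = (2.48×10^-4)·(4π/3)·((0.294)³ − (0.138)³) = 2.367e-5 C.
Since E is radial and uniform over the Gaussian sphere, Φ = E·4πr² = Q_enc/ε₀.
E = k|Q_enc|/r² = (8.99×10^9)(2.367e-5)/(0.294)² = 2.46e6 N/C.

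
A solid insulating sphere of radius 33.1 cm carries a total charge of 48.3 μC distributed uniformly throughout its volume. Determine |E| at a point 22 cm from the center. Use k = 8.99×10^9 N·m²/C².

|E| ≈ 2.63×10^6 V/m

Take a concentric spherical Gaussian surface of radius r = 22 cm (r < R).
For a uniform sphere the enclosed fraction is (r/R)³, so Q_enc = (48.3 μC)(0.22/0.331)³ = 1.418×10^-5 C.
Applying ∮E·dA = Q_enc/ε₀ with Φ = E(4πr²):
E = k|Q_enc|/r² = (8.99×10^9)(1.418×10^-5)/(0.22)² = 2.63×10^6 N/C.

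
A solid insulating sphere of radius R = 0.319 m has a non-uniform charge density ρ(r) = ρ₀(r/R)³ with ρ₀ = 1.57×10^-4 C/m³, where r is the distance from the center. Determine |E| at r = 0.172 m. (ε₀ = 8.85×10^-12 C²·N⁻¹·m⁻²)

E ≈ 7.97×10^4 N/C

By spherical symmetry E is radial; choose a Gaussian sphere of radius r = 0.172 m (r < R).
Q_enc = ∫₀^r ρ(r')·4πr'² dr' = (4πρ₀/R³) ∫₀^r r'^5 dr' = 4πρ₀ r^6/(6·R³) = 2.623e-7 C.
Gauss's law: E·4πr² = Q_enc/ε₀.
E = |Q_enc|/(4πε₀r²) = (2.623×10^-7)/(4π·8.85×10^-12·(0.172)²) = 7.97×10^4 N/C.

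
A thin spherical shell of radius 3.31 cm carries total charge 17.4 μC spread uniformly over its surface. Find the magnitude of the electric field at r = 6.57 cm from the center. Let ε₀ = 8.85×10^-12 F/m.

|E| = 3.62e7 N/C

By spherical symmetry E is radial; choose a Gaussian sphere of radius r = 6.57 cm (r > 3.31 cm).
The entire shell is enclosed: Q_enc = 1.74×10^-5 C.
By Gauss's law, ∮E·dA = E·4πr² = Q_enc/ε₀.
E = |Q_enc|/(4πε₀r²) = (1.74×10^-5)/(4π·8.85×10^-12·(0.0657)²) = 3.62e7 N/C.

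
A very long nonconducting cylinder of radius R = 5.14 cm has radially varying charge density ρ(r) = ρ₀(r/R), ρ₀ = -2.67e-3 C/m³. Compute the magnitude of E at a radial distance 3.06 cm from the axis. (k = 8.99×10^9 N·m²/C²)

|E| = 1.83e6 V/m

Choose a coaxial cylinder of radius r = 3.06 cm (arbitrary length L) as the Gaussian surface (r < R).
Integrating ρ over the cross-section to radius r: λ_enc = (2πρ₀/R) ∫₀^r r'^2 dr' = 2πρ₀ r^3/(3·R) = -3.117×10^-6 C/m.
Gauss's law: E·2πrL = λ_enc L/ε₀.
E = 2k|λ_enc|/r = 2(8.99×10^9)(3.117e-6)/(0.0306) = 1.83×10^6 N/C.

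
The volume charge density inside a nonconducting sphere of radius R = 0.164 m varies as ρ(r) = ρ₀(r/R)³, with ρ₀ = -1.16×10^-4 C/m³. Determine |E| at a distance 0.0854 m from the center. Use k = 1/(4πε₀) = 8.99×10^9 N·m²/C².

Symmetry ⇒ E = E(r) r̂. Gaussian sphere of radius r = 0.0854 m (r < R).
Q_enc = ∫₀^r ρ(r')·4πr'² dr' = (4πρ₀/R³) ∫₀^r r'^5 dr' = 4πρ₀ r^6/(6·R³) = -2.137×10^-8 C.
By Gauss's law, ∮E·dA = E·4πr² = Q_enc/ε₀.
E = k|Q_enc|/r² = (8.99×10^9)(2.137e-8)/(0.0854)² = 2.63×10^4 N/C.

|E| = 2.63×10^4 N/C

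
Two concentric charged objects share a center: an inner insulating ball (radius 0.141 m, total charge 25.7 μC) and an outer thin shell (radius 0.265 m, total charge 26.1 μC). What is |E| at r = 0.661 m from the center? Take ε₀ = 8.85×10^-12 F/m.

Use a concentric Gaussian sphere at r = 0.661 m (r > 0.265 m, enclosing both).
Q_enc = (25.7 μC) + (26.1 μC) = 5.18×10^-5 C.
Gauss's law: E·4πr² = Q_enc/ε₀.
E = |Q_enc|/(4πε₀r²) = (5.18×10^-5)/(4π·8.85×10^-12·(0.661)²) = 1.07×10^6 N/C.

1.07e6 N/C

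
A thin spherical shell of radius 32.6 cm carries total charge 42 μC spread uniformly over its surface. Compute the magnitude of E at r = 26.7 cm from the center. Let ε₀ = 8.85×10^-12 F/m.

By spherical symmetry E is radial; choose a Gaussian sphere of radius r = 26.7 cm (inside the shell, r < 32.6 cm).
No charge lies within this surface, so Q_enc = 0 and Gauss's law gives E·4πr² = 0 ⇒ E = 0.

E = 0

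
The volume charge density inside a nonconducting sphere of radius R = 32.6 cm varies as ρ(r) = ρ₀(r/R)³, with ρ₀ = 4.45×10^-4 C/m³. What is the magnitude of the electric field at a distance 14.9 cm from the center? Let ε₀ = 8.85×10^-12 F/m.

Use a concentric Gaussian sphere at r = 14.9 cm (r < R).
Integrate the density: Q_enc = 4π ∫₀^r ρ₀(r'/R)^3 r'² dr' = 4πρ₀ r^6/(6·R³) = 2.944×10^-7 C.
Applying ∮E·dA = Q_enc/ε₀ with Φ = E(4πr²):
E = |Q_enc|/(4πε₀r²) = (2.944e-7)/(4π·8.85×10^-12·(0.149)²) = 1.19×10^5 N/C.

E ≈ 1.19×10^5 N/C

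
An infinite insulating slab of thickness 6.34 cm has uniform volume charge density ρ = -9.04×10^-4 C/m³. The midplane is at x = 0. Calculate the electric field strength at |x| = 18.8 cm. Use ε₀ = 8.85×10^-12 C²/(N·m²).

E ≈ 3.24×10^6 N/C

The point |x| = 18.8 cm lies outside the slab (half-thickness 0.0317 m). A symmetric pillbox spanning the full slab encloses Q_enc = ρ·d·A.
Flux = 2EA ⇒ E = |ρ|d/(2ε₀), independent of distance outside.
E = (9.04×10^-4)(0.0634)/(2·8.85×10^-12) = 3.24×10^6 N/C.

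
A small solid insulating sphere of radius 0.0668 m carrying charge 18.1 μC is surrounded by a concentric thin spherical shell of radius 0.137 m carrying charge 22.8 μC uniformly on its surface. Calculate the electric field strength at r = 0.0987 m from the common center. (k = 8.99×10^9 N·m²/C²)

Take a concentric spherical Gaussian surface of radius r = 0.0987 m (between the bodies, 0.0668 m < r < 0.137 m).
The shell at 0.137 m lies outside the Gaussian surface, so Q_enc = 18.1 μC = 1.81e-5 C.
Applying ∮E·dA = Q_enc/ε₀ with Φ = E(4πr²):
E = k|Q_enc|/r² = (8.99×10^9)(1.81e-5)/(0.0987)² = 1.67×10^7 N/C.

E ≈ 1.67×10^7 N/C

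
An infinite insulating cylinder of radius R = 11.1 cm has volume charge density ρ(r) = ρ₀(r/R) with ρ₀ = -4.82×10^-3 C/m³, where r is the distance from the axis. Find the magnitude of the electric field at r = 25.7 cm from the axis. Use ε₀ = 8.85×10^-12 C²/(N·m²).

|E| = 8.70×10^6 N/C

Coaxial Gaussian cylinder, radius r = 25.7 cm, length L (r > R, full charge per length enclosed).
λ_enc = 2π ∫₀^R ρ₀(r'/R)^1 r' dr' = 2πρ₀R²/3 = -1.244e-4 C/m.
Since E is radial and uniform over the curved surface, Φ = E·2πrL = Q_enc/ε₀ = λ_enc L/ε₀.
E = |λ_enc|/(2πε₀r) = (1.244e-4)/(2π·8.85×10^-12·0.257) = 8.70e6 N/C.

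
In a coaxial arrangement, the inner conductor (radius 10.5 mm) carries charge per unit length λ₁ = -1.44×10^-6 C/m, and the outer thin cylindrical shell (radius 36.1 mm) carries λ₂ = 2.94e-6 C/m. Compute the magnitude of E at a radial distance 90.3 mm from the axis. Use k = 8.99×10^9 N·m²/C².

Choose a coaxial cylinder of radius r = 90.3 mm (arbitrary length L) as the Gaussian surface (r > 36.1 mm, enclosing both).
λ_enc = λ₁ + λ₂ = (-1.44×10^-6) + (2.94×10^-6) = 1.50×10^-6 C/m.
Gauss's law: E·2πrL = λ_enc L/ε₀.
E = 2k|λ_enc|/r = 2(8.99×10^9)(1.50×10^-6)/(0.0903) = 2.99×10^5 N/C.

|E| ≈ 2.99e5 V/m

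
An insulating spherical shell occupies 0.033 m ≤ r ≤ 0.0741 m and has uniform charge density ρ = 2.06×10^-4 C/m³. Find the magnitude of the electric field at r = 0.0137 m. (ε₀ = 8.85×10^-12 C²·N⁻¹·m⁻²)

E = 0

By spherical symmetry E is radial; choose a Gaussian sphere of radius r = 0.0137 m (r < 0.033 m, inside the empty cavity).
Q_enc = 0 (all charge lies at larger r); Gauss's law gives E = 0.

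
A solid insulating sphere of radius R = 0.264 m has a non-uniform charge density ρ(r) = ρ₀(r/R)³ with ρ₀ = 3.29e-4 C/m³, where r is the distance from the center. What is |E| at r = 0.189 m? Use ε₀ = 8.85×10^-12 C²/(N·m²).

Use a concentric Gaussian sphere at r = 0.189 m (r < R).
Q_enc = ∫₀^r ρ(r')·4πr'² dr' = (4πρ₀/R³) ∫₀^r r'^5 dr' = 4πρ₀ r^6/(6·R³) = 1.707e-6 C.
Applying ∮E·dA = Q_enc/ε₀ with Φ = E(4πr²):
E = |Q_enc|/(4πε₀r²) = (1.707e-6)/(4π·8.85×10^-12·(0.189)²) = 4.30e5 N/C.

|E| = 4.30×10^5 V/m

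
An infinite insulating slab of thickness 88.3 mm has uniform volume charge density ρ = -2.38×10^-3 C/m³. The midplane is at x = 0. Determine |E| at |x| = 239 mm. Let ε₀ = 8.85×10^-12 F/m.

E = 1.19×10^7 N/C

The point |x| = 239 mm lies outside the slab (half-thickness 0.04415 m). A symmetric pillbox spanning the full slab encloses Q_enc = ρ·d·A.
Flux = 2EA ⇒ E = |ρ|d/(2ε₀), independent of distance outside.
E = (2.38×10^-3)(0.0883)/(2·8.85×10^-12) = 1.19×10^7 N/C.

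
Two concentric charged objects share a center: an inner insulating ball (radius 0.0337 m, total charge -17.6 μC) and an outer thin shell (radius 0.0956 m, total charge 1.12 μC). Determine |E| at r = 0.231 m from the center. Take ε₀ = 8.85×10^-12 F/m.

2.78e6 V/m

Take a concentric spherical Gaussian surface of radius r = 0.231 m (r > 0.0956 m, enclosing both).
Q_enc = (-17.6 μC) + (1.12 μC) = -1.648e-5 C.
By Gauss's law, ∮E·dA = E·4πr² = Q_enc/ε₀.
E = |Q_enc|/(4πε₀r²) = (1.648×10^-5)/(4π·8.85×10^-12·(0.231)²) = 2.78×10^6 N/C.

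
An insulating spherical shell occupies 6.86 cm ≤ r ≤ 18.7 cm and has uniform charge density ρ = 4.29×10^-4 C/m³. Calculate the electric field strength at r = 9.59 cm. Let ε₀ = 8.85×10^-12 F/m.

|E| = 9.82e5 N/C

Use a concentric Gaussian sphere at r = 9.59 cm (within the shell material, 6.86 cm < r < 18.7 cm).
Only the shell between 6.86 cm and r is enclosed: Q_enc = ρ·(4π/3)(r³ − a³) = (4.29×10^-4)·(4π/3)·((0.0959)³ − (0.0686)³) = 1.005×10^-6 C.
Since E is radial and uniform over the Gaussian sphere, Φ = E·4πr² = Q_enc/ε₀.
E = |Q_enc|/(4πε₀r²) = (1.005e-6)/(4π·8.85×10^-12·(0.0959)²) = 9.82e5 N/C.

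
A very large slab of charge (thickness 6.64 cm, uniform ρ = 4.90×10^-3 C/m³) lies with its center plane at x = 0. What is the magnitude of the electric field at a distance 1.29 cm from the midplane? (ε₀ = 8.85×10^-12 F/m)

|E| ≈ 7.14×10^6 N/C

By symmetry E is perpendicular to the slab. A Gaussian pillbox from −1.29 cm to +1.29 cm (face area A) lies entirely within the slab.
Q_enc = ρ·(2x)·A and flux = 2EA, so 2EA = 2ρxA/ε₀ ⇒ E = |ρ|x/ε₀.
E = (4.90e-3)(0.0129)/(8.85×10^-12) = 7.14e6 N/C.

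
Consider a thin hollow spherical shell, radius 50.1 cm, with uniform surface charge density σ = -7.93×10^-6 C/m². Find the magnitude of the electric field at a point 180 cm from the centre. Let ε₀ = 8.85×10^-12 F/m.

|E| = 6.94e4 N/C

By spherical symmetry E is radial; choose a Gaussian sphere of radius r = 180 cm (r > 50.1 cm).
The entire shell is enclosed: Q_enc = σ·4πR² = (-7.93×10^-6)·4π·(0.501)² = -2.501×10^-5 C.
Gauss's law: E·4πr² = Q_enc/ε₀.
E = |Q_enc|/(4πε₀r²) = (2.501×10^-5)/(4π·8.85×10^-12·(1.8)²) = 6.94×10^4 N/C.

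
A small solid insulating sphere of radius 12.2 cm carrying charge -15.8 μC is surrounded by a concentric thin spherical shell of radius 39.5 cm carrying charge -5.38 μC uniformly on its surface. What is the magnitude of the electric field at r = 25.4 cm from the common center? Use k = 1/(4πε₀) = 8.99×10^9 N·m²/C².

By spherical symmetry E is radial; choose a Gaussian sphere of radius r = 25.4 cm (between the bodies, 12.2 cm < r < 39.5 cm).
Only the inner charge is enclosed; the outer shell contributes nothing inside itself. Q_enc = -15.8 μC = -1.58×10^-5 C.
Gauss's law: E·4πr² = Q_enc/ε₀.
E = k|Q_enc|/r² = (8.99×10^9)(1.58×10^-5)/(0.254)² = 2.20e6 N/C.

E = 2.20e6 N/C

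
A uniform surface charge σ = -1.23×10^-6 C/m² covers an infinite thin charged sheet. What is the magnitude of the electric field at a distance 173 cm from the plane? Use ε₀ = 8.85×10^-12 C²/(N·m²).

E ≈ 6.95×10^4 V/m

Choose a cylindrical pillbox piercing the sheet, end faces (area A) parallel to it.
Only the two end caps contribute flux: Φ = 2EA. With Q_enc = σA, Gauss's law gives E = |σ|/(2ε₀).
E = |σ|/(2ε₀) = (1.23×10^-6)/(2·8.85×10^-12) = 6.95×10^4 N/C.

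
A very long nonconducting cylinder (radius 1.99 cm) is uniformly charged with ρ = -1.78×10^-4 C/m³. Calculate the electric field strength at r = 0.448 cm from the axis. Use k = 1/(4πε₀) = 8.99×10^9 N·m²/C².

E ≈ 4.50e4 N/C

By cylindrical symmetry E is radial; use a coaxial Gaussian cylinder of radius 0.448 cm and length L (r < R).
Charge inside radius r per length L is ρ·πr²·L, so λ_enc = ρπr² = -1.122×10^-8 C/m.
Since E is radial and uniform over the curved surface, Φ = E·2πrL = Q_enc/ε₀ = λ_enc L/ε₀.
E = 2k|λ_enc|/r = 2(8.99×10^9)(1.122×10^-8)/(0.00448) = 4.50e4 N/C.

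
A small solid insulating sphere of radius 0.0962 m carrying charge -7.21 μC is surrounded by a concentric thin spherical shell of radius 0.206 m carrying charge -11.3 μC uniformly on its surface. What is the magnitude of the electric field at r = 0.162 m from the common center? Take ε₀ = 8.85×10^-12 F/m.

Take a concentric spherical Gaussian surface of radius r = 0.162 m (between the bodies, 0.0962 m < r < 0.206 m).
The shell at 0.206 m lies outside the Gaussian surface, so Q_enc = -7.21 μC = -7.21×10^-6 C.
Since E is radial and uniform over the Gaussian sphere, Φ = E·4πr² = Q_enc/ε₀.
E = |Q_enc|/(4πε₀r²) = (7.21×10^-6)/(4π·8.85×10^-12·(0.162)²) = 2.47×10^6 N/C.

2.47×10^6 N/C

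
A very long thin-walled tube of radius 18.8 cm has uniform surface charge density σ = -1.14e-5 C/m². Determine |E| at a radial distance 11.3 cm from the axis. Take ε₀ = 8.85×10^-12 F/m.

Take a coaxial cylindrical Gaussian surface of radius r = 11.3 cm and length L (r < 18.8 cm, inside the shell).
All the surface charge lies outside this cylinder: Q_enc = 0, hence E = 0.

E = 0 (no enclosed charge)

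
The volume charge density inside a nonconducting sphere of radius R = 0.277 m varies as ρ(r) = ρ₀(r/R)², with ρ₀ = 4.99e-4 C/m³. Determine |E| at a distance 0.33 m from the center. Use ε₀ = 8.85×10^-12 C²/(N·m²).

|E| = 2.20×10^6 N/C

Symmetry ⇒ E = E(r) r̂. Gaussian sphere of radius r = 0.33 m (r > R, all charge enclosed).
Q_enc = 4π ∫₀^R ρ₀(r'/R)^2 r'² dr' = 4πρ₀R³/5 = 2.666×10^-5 C.
Since E is radial and uniform over the Gaussian sphere, Φ = E·4πr² = Q_enc/ε₀.
E = |Q_enc|/(4πε₀r²) = (2.666e-5)/(4π·8.85×10^-12·(0.33)²) = 2.20e6 N/C.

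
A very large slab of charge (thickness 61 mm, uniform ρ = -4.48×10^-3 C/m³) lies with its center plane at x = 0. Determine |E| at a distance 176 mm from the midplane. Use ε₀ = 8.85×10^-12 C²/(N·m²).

|E| = 1.54e7 V/m

The point |x| = 176 mm lies outside the slab (half-thickness 0.0305 m). A symmetric pillbox spanning the full slab encloses Q_enc = ρ·d·A.
Flux = 2EA ⇒ E = |ρ|d/(2ε₀), independent of distance outside.
E = (4.48×10^-3)(0.061)/(2·8.85×10^-12) = 1.54×10^7 N/C.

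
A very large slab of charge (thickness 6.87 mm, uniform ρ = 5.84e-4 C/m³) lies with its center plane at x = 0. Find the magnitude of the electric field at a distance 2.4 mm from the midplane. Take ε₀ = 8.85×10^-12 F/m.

By symmetry E is perpendicular to the slab. A Gaussian pillbox from −2.4 mm to +2.4 mm (face area A) lies entirely within the slab.
Q_enc = ρ·(2x)·A and flux = 2EA, so 2EA = 2ρxA/ε₀ ⇒ E = |ρ|x/ε₀.
E = (5.84×10^-4)(0.0024)/(8.85×10^-12) = 1.58×10^5 N/C.

E = 1.58e5 N/C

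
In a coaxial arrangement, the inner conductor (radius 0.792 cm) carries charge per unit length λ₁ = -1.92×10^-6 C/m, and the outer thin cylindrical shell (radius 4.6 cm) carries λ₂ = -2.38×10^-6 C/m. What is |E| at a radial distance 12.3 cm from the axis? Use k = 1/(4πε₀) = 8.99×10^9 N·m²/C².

By cylindrical symmetry E is radial; use a coaxial Gaussian cylinder of radius 12.3 cm and length L (r > 4.6 cm, enclosing both).
λ_enc = λ₁ + λ₂ = (-1.92×10^-6) + (-2.38×10^-6) = -4.30e-6 C/m.
Since E is radial and uniform over the curved surface, Φ = E·2πrL = Q_enc/ε₀ = λ_enc L/ε₀.
E = 2k|λ_enc|/r = 2(8.99×10^9)(4.30e-6)/(0.123) = 6.29e5 N/C.

|E| ≈ 6.29×10^5 N/C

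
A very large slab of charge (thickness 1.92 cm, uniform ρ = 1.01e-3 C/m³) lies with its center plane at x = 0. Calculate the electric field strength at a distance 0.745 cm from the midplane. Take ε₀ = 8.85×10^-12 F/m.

E ≈ 8.50×10^5 N/C

By symmetry E is perpendicular to the slab. A Gaussian pillbox from −0.745 cm to +0.745 cm (face area A) lies entirely within the slab.
Q_enc = ρ·(2x)·A and flux = 2EA, so 2EA = 2ρxA/ε₀ ⇒ E = |ρ|x/ε₀.
E = (1.01×10^-3)(0.00745)/(8.85×10^-12) = 8.50e5 N/C.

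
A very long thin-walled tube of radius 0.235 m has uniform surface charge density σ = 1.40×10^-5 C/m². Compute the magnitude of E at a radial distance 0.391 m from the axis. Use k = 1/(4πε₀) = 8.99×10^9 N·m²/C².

Coaxial Gaussian cylinder, radius r = 0.391 m, length L (r > 0.235 m).
The whole shell is enclosed: λ_enc = σ·2πR = (1.40×10^-5)·2π·(0.235) = 2.067×10^-5 C/m.
Applying ∮E·dA = Q_enc/ε₀ with the end caps contributing no flux:
E = 2k|λ_enc|/r = 2(8.99×10^9)(2.067×10^-5)/(0.391) = 9.51×10^5 N/C.

|E| ≈ 9.51×10^5 N/C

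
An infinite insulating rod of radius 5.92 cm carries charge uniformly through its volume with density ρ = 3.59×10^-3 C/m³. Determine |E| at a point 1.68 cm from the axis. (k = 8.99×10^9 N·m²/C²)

E = 3.41×10^6 N/C

By cylindrical symmetry E is radial; use a coaxial Gaussian cylinder of radius 1.68 cm and length L (r < R).
Enclosed charge per unit length: λ_enc = ρ·πr² = (3.59×10^-3)π(0.0168)² = 3.183e-6 C/m.
Applying ∮E·dA = Q_enc/ε₀ with the end caps contributing no flux:
E = 2k|λ_enc|/r = 2(8.99×10^9)(3.183e-6)/(0.0168) = 3.41×10^6 N/C.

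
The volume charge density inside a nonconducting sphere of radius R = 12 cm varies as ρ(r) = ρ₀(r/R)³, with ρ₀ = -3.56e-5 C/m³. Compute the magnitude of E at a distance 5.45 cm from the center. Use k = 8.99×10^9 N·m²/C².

E = 3.42e3 N/C

By spherical symmetry E is radial; choose a Gaussian sphere of radius r = 5.45 cm (r < R).
Q_enc = ∫₀^r ρ(r')·4πr'² dr' = (4πρ₀/R³) ∫₀^r r'^5 dr' = 4πρ₀ r^6/(6·R³) = -1.131×10^-9 C.
Gauss's law: E·4πr² = Q_enc/ε₀.
E = k|Q_enc|/r² = (8.99×10^9)(1.131×10^-9)/(0.0545)² = 3.42×10^3 N/C.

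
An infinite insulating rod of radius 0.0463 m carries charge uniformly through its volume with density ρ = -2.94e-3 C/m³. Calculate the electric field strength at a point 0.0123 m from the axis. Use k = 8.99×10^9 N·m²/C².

E = 2.04e6 V/m

Coaxial Gaussian cylinder, radius r = 0.0123 m, length L (r < R).
Enclosed charge per unit length: λ_enc = ρ·πr² = (-2.94×10^-3)π(0.0123)² = -1.397×10^-6 C/m.
By Gauss's law (flux through the curved wall only), E·2πrL = λ_enc L/ε₀.
E = 2k|λ_enc|/r = 2(8.99×10^9)(1.397e-6)/(0.0123) = 2.04e6 N/C.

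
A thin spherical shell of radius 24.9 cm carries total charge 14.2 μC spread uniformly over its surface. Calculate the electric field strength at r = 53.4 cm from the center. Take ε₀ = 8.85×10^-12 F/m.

Use a concentric Gaussian sphere at r = 53.4 cm (r > 24.9 cm).
The entire shell is enclosed: Q_enc = 1.42×10^-5 C.
By Gauss's law, ∮E·dA = E·4πr² = Q_enc/ε₀.
E = |Q_enc|/(4πε₀r²) = (1.42×10^-5)/(4π·8.85×10^-12·(0.534)²) = 4.48e5 N/C.

E = 4.48e5 N/C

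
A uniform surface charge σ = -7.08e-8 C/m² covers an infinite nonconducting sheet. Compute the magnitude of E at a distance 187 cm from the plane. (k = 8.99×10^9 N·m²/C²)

The symmetry is planar: E is normal to the sheet and the same magnitude on both sides. Take a pillbox straddling the sheet with end-cap area A.
Flux Φ = 2EA and Q_enc = σA, so 2EA = σA/ε₀ ⇒ E = |σ|/(2ε₀), independent of distance.
E = 2πk|σ| = 2π(8.99×10^9)(7.08×10^-8) = 4.00×10^3 N/C.

E = 4.00e3 N/C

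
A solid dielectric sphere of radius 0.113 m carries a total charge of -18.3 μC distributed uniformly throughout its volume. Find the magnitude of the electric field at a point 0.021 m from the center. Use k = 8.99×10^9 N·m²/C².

Symmetry ⇒ E = E(r) r̂. Gaussian sphere of radius r = 0.021 m (r < R).
For a uniform sphere the enclosed fraction is (r/R)³, so Q_enc = (-18.3 μC)(0.021/0.113)³ = -1.175e-7 C.
Applying ∮E·dA = Q_enc/ε₀ with Φ = E(4πr²):
E = k|Q_enc|/r² = (8.99×10^9)(1.175×10^-7)/(0.021)² = 2.39e6 N/C.

|E| ≈ 2.39×10^6 N/C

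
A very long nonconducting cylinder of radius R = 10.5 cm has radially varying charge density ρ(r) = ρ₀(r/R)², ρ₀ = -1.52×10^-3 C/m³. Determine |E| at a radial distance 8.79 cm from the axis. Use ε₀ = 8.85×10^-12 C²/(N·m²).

Choose a coaxial cylinder of radius r = 8.79 cm (arbitrary length L) as the Gaussian surface (r < R).
λ_enc = ∫₀^r ρ(r')·2πr' dr' = (2πρ₀/R²)·r^4/4 = -1.293×10^-5 C/m.
Applying ∮E·dA = Q_enc/ε₀ with the end caps contributing no flux:
E = |λ_enc|/(2πε₀r) = (1.293e-5)/(2π·8.85×10^-12·0.0879) = 2.65×10^6 N/C.

E ≈ 2.65×10^6 N/C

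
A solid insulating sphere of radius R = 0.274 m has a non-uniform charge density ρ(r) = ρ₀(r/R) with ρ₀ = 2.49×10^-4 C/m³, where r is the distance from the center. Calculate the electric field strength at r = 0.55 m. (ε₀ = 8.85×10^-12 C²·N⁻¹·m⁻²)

Use a concentric Gaussian sphere at r = 0.55 m (r > R, all charge enclosed).
Q_enc = 4π ∫₀^R ρ₀(r'/R)^1 r'² dr' = 4πρ₀R³/4 = 1.609e-5 C.
Applying ∮E·dA = Q_enc/ε₀ with Φ = E(4πr²):
E = |Q_enc|/(4πε₀r²) = (1.609e-5)/(4π·8.85×10^-12·(0.55)²) = 4.78×10^5 N/C.

4.78×10^5 V/m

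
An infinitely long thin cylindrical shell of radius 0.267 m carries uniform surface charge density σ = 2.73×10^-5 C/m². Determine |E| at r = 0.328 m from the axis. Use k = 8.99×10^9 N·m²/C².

Take a coaxial cylindrical Gaussian surface of radius r = 0.328 m and length L (r > 0.267 m).
The whole shell is enclosed: λ_enc = σ·2πR = (2.73×10^-5)·2π·(0.267) = 4.58e-5 C/m.
Gauss's law: E·2πrL = λ_enc L/ε₀.
E = 2k|λ_enc|/r = 2(8.99×10^9)(4.58e-5)/(0.328) = 2.51e6 N/C.

|E| ≈ 2.51×10^6 V/m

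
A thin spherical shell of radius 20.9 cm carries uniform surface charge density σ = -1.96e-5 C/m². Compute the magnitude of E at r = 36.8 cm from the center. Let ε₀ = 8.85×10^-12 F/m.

Take a concentric spherical Gaussian surface of radius r = 36.8 cm (r > 20.9 cm).
The entire shell is enclosed: Q_enc = σ·4πR² = (-1.96×10^-5)·4π·(0.209)² = -1.076×10^-5 C.
Since E is radial and uniform over the Gaussian sphere, Φ = E·4πr² = Q_enc/ε₀.
E = |Q_enc|/(4πε₀r²) = (1.076×10^-5)/(4π·8.85×10^-12·(0.368)²) = 7.14e5 N/C.

E = 7.14×10^5 V/m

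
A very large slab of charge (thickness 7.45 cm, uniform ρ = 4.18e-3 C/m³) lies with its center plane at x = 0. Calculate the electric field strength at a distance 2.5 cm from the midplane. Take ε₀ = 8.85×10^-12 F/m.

By symmetry E is perpendicular to the slab. A Gaussian pillbox from −2.5 cm to +2.5 cm (face area A) lies entirely within the slab.
Q_enc = ρ·(2x)·A and flux = 2EA, so 2EA = 2ρxA/ε₀ ⇒ E = |ρ|x/ε₀.
E = (4.18×10^-3)(0.025)/(8.85×10^-12) = 1.18×10^7 N/C.

1.18×10^7 V/m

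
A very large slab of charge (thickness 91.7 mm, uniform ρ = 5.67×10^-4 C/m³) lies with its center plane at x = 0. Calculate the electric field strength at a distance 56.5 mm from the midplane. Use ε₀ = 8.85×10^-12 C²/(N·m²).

The point |x| = 56.5 mm lies outside the slab (half-thickness 0.04585 m). A symmetric pillbox spanning the full slab encloses Q_enc = ρ·d·A.
Flux = 2EA ⇒ E = |ρ|d/(2ε₀), independent of distance outside.
E = (5.67×10^-4)(0.0917)/(2·8.85×10^-12) = 2.94×10^6 N/C.

E = 2.94×10^6 N/C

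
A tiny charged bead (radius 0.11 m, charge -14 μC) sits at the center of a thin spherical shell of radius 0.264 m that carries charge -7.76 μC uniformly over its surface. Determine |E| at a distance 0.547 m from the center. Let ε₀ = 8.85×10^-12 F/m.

|E| ≈ 6.54e5 N/C

Take a concentric spherical Gaussian surface of radius r = 0.547 m (r > 0.264 m, enclosing both).
Q_enc = (-14 μC) + (-7.76 μC) = -2.176×10^-5 C.
Since E is radial and uniform over the Gaussian sphere, Φ = E·4πr² = Q_enc/ε₀.
E = |Q_enc|/(4πε₀r²) = (2.176e-5)/(4π·8.85×10^-12·(0.547)²) = 6.54×10^5 N/C.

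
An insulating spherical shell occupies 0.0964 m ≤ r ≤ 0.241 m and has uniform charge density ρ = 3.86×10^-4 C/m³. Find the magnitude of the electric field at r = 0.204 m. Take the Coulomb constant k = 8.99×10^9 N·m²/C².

2.65e6 N/C

Take a concentric spherical Gaussian surface of radius r = 0.204 m (within the shell material, 0.0964 m < r < 0.241 m).
Enclosed charge is the volume from a to r: Q_enc = (4π/3)ρ(r³ − a³) = 1.228e-5 C.
Applying ∮E·dA = Q_enc/ε₀ with Φ = E(4πr²):
E = k|Q_enc|/r² = (8.99×10^9)(1.228×10^-5)/(0.204)² = 2.65×10^6 N/C.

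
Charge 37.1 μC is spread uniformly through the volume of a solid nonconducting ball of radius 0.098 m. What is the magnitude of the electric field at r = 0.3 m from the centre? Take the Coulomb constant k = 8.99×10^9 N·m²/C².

Take a concentric spherical Gaussian surface of radius r = 0.3 m (r > R, so the entire charge is enclosed).
Q_enc = 37.1 μC = 3.71×10^-5 C.
Since E is radial and uniform over the Gaussian sphere, Φ = E·4πr² = Q_enc/ε₀.
E = k|Q_enc|/r² = (8.99×10^9)(3.71e-5)/(0.3)² = 3.71e6 N/C.

|E| = 3.71e6 N/C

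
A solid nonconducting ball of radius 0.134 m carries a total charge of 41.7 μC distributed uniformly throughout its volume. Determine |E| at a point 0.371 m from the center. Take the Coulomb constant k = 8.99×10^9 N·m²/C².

|E| = 2.72e6 N/C

Use a concentric Gaussian sphere at r = 0.371 m (r > R, so the entire charge is enclosed).
Q_enc = 41.7 μC = 4.17e-5 C.
By Gauss's law, ∮E·dA = E·4πr² = Q_enc/ε₀.
E = k|Q_enc|/r² = (8.99×10^9)(4.17×10^-5)/(0.371)² = 2.72×10^6 N/C.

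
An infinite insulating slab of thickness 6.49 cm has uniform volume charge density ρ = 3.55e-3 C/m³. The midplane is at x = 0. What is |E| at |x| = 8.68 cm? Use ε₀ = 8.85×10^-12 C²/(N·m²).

The point |x| = 8.68 cm lies outside the slab (half-thickness 0.03245 m). A symmetric pillbox spanning the full slab encloses Q_enc = ρ·d·A.
Flux = 2EA ⇒ E = |ρ|d/(2ε₀), independent of distance outside.
E = (3.55e-3)(0.0649)/(2·8.85×10^-12) = 1.30×10^7 N/C.

E = 1.30×10^7 V/m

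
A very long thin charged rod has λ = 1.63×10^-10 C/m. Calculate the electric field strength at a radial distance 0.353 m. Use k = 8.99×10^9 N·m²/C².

Choose a coaxial cylinder of radius r = 0.353 m (arbitrary length L) as the Gaussian surface.
Q_enc = λL, so λ_enc = 1.63×10^-10 C/m.
Applying ∮E·dA = Q_enc/ε₀ with the end caps contributing no flux:
E = 2k|λ_enc|/r = 2(8.99×10^9)(1.63e-10)/(0.353) = 8.3 N/C.

E ≈ 8.3 V/m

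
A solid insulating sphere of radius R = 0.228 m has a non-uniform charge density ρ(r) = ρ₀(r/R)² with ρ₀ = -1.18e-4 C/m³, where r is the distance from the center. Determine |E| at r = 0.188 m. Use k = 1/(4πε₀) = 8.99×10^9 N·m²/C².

E ≈ 3.41e5 N/C

Take a concentric spherical Gaussian surface of radius r = 0.188 m (r < R).
Q_enc = ∫₀^r ρ(r')·4πr'² dr' = (4πρ₀/R²) ∫₀^r r'^4 dr' = 4πρ₀ r^5/(5·R²) = -1.34×10^-6 C.
Gauss's law: E·4πr² = Q_enc/ε₀.
E = k|Q_enc|/r² = (8.99×10^9)(1.34e-6)/(0.188)² = 3.41×10^5 N/C.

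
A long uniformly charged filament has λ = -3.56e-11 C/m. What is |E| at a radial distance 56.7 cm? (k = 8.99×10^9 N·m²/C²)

Choose a coaxial cylinder of radius r = 56.7 cm (arbitrary length L) as the Gaussian surface.
Q_enc = λL, so λ_enc = -3.56×10^-11 C/m.
Since E is radial and uniform over the curved surface, Φ = E·2πrL = Q_enc/ε₀ = λ_enc L/ε₀.
E = 2k|λ_enc|/r = 2(8.99×10^9)(3.56×10^-11)/(0.567) = 1.13 N/C.

1.13 V/m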